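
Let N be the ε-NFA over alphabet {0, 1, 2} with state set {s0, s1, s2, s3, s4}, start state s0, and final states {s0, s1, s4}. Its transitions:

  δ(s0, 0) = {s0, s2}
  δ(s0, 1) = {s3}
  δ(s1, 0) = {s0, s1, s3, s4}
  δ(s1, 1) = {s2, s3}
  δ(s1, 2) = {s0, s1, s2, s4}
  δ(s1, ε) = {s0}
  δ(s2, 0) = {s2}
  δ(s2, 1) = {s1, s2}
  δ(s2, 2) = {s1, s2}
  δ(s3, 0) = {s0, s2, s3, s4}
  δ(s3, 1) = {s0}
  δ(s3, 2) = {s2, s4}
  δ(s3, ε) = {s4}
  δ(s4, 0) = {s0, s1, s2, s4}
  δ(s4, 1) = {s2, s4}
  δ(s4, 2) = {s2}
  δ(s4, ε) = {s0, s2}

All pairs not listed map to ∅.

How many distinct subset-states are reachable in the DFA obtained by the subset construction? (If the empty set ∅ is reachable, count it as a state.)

Start state of the DFA: {s0} (ε-closure of the NFA start).
{s0} --0--> {s0, s2}  [new]
{s0} --1--> {s0, s2, s3, s4}  [new]
{s0} --2--> ∅  [new]
{s0, s2} --0--> {s0, s2}  [seen]
{s0, s2} --1--> {s0, s1, s2, s3, s4}  [new]
{s0, s2} --2--> {s0, s1, s2}  [new]
{s0, s2, s3, s4} --0--> {s0, s1, s2, s3, s4}  [seen]
{s0, s2, s3, s4} --1--> {s0, s1, s2, s3, s4}  [seen]
{s0, s2, s3, s4} --2--> {s0, s1, s2, s4}  [new]
∅ --0--> ∅  [seen]
∅ --1--> ∅  [seen]
∅ --2--> ∅  [seen]
{s0, s1, s2, s3, s4} --0--> {s0, s1, s2, s3, s4}  [seen]
{s0, s1, s2, s3, s4} --1--> {s0, s1, s2, s3, s4}  [seen]
{s0, s1, s2, s3, s4} --2--> {s0, s1, s2, s4}  [seen]
{s0, s1, s2} --0--> {s0, s1, s2, s3, s4}  [seen]
{s0, s1, s2} --1--> {s0, s1, s2, s3, s4}  [seen]
{s0, s1, s2} --2--> {s0, s1, s2, s4}  [seen]
{s0, s1, s2, s4} --0--> {s0, s1, s2, s3, s4}  [seen]
{s0, s1, s2, s4} --1--> {s0, s1, s2, s3, s4}  [seen]
{s0, s1, s2, s4} --2--> {s0, s1, s2, s4}  [seen]
Reachable DFA states: {s0}, {s0, s2}, {s0, s2, s3, s4}, ∅, {s0, s1, s2, s3, s4}, {s0, s1, s2}, {s0, s1, s2, s4}.

7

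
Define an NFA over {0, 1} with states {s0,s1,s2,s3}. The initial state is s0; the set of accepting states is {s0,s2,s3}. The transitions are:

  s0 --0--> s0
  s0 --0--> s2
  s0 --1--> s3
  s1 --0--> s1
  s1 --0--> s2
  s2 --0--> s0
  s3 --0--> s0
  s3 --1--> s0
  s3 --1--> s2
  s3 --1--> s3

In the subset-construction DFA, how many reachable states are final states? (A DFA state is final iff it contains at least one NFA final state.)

Start state of the DFA: {s0}.
{s0} --0--> {s0,s2}  [new]
{s0} --1--> {s3}  [new]
{s0,s2} --0--> {s0,s2}  [seen]
{s0,s2} --1--> {s3}  [seen]
{s3} --0--> {s0}  [seen]
{s3} --1--> {s0,s2,s3}  [new]
{s0,s2,s3} --0--> {s0,s2}  [seen]
{s0,s2,s3} --1--> {s0,s2,s3}  [seen]
Reachable DFA states: {s0}, {s0,s2}, {s3}, {s0,s2,s3}.
Accepting DFA states (contain an NFA accepting state): {s0}, {s0,s2}, {s3}, {s0,s2,s3}.

4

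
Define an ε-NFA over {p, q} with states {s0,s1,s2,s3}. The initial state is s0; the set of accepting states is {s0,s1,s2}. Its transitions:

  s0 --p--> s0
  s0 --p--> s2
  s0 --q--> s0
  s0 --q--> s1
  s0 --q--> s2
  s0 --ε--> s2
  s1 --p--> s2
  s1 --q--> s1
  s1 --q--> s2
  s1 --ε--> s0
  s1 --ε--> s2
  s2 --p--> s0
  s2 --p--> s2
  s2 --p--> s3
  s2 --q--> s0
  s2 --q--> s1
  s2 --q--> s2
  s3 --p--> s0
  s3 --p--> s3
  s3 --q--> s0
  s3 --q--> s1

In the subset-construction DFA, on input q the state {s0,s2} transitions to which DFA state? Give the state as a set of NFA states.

δ(s0,q) = {s0,s1,s2}; δ(s2,q) = {s0,s1,s2}.
Union: {s0,s1,s2}.

{s0,s1,s2}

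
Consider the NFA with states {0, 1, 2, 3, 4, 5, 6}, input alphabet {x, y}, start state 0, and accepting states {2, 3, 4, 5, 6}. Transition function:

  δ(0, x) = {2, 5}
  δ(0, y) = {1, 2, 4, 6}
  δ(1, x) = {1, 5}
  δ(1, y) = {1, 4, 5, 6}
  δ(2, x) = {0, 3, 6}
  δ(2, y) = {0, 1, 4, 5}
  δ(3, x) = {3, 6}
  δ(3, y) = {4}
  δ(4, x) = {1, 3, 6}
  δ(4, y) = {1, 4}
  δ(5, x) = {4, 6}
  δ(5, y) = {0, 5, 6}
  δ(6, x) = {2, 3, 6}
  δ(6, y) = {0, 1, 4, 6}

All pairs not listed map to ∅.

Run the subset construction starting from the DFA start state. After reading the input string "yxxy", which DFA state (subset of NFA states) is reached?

{0, 1, 2, 4, 5, 6}

Start: {0}.
δ(0,y) = {1, 2, 4, 6}.
Union: {1, 2, 4, 6}.
After y: {1, 2, 4, 6}.
δ(1,x) = {1, 5}; δ(2,x) = {0, 3, 6}; δ(4,x) = {1, 3, 6}; δ(6,x) = {2, 3, 6}.
Union: {0, 1, 2, 3, 5, 6}.
After x: {0, 1, 2, 3, 5, 6}.
δ(0,x) = {2, 5}; δ(1,x) = {1, 5}; δ(2,x) = {0, 3, 6}; δ(3,x) = {3, 6}; δ(5,x) = {4, 6}; δ(6,x) = {2, 3, 6}.
Union: {0, 1, 2, 3, 4, 5, 6}.
After x: {0, 1, 2, 3, 4, 5, 6}.
δ(0,y) = {1, 2, 4, 6}; δ(1,y) = {1, 4, 5, 6}; δ(2,y) = {0, 1, 4, 5}; δ(3,y) = {4}; δ(4,y) = {1, 4}; δ(5,y) = {0, 5, 6}; δ(6,y) = {0, 1, 4, 6}.
Union: {0, 1, 2, 4, 5, 6}.
After y: {0, 1, 2, 4, 5, 6}.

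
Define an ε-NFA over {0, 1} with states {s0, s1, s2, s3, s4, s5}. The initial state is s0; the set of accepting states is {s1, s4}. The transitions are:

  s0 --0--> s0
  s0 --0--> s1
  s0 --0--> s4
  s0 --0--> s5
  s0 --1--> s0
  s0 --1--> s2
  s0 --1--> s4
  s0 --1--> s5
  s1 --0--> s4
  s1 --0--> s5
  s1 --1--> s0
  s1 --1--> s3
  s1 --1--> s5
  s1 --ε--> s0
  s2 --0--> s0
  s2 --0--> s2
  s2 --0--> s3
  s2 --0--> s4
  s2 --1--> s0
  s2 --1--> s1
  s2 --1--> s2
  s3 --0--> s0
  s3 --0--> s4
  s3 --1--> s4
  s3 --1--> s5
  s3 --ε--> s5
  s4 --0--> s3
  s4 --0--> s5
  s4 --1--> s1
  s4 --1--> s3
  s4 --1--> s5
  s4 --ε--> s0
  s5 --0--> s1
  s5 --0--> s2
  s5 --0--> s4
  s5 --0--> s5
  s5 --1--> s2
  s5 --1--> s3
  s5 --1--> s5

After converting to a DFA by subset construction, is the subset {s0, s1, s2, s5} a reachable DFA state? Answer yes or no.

Start state of the DFA: {s0} (ε-closure of the NFA start).
{s0} --0--> {s0, s1, s4, s5}  [new]
{s0} --1--> {s0, s2, s4, s5}  [new]
{s0, s1, s4, s5} --0--> {s0, s1, s2, s3, s4, s5}  [new]
{s0, s1, s4, s5} --1--> {s0, s1, s2, s3, s4, s5}  [seen]
{s0, s2, s4, s5} --0--> {s0, s1, s2, s3, s4, s5}  [seen]
{s0, s2, s4, s5} --1--> {s0, s1, s2, s3, s4, s5}  [seen]
{s0, s1, s2, s3, s4, s5} --0--> {s0, s1, s2, s3, s4, s5}  [seen]
{s0, s1, s2, s3, s4, s5} --1--> {s0, s1, s2, s3, s4, s5}  [seen]
Reachable DFA states: {s0}, {s0, s1, s4, s5}, {s0, s2, s4, s5}, {s0, s1, s2, s3, s4, s5}.
{s0, s1, s2, s5} is not among them.

no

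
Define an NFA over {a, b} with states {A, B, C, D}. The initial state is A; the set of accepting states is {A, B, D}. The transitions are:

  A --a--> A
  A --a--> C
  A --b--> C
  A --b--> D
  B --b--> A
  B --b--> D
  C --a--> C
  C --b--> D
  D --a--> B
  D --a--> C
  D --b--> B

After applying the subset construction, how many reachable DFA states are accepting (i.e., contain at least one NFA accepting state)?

13

Start state of the DFA: {A}.
{A} --a--> {A, C}  [new]
{A} --b--> {C, D}  [new]
{A, C} --a--> {A, C}  [seen]
{A, C} --b--> {C, D}  [seen]
{C, D} --a--> {B, C}  [new]
{C, D} --b--> {B, D}  [new]
{B, C} --a--> {C}  [new]
{B, C} --b--> {A, D}  [new]
{B, D} --a--> {B, C}  [seen]
{B, D} --b--> {A, B, D}  [new]
{C} --a--> {C}  [seen]
{C} --b--> {D}  [new]
{A, D} --a--> {A, B, C}  [new]
{A, D} --b--> {B, C, D}  [new]
{A, B, D} --a--> {A, B, C}  [seen]
{A, B, D} --b--> {A, B, C, D}  [new]
{D} --a--> {B, C}  [seen]
{D} --b--> {B}  [new]
{A, B, C} --a--> {A, C}  [seen]
{A, B, C} --b--> {A, C, D}  [new]
{B, C, D} --a--> {B, C}  [seen]
{B, C, D} --b--> {A, B, D}  [seen]
{A, B, C, D} --a--> {A, B, C}  [seen]
{A, B, C, D} --b--> {A, B, C, D}  [seen]
{B} --a--> ∅  [new]
{B} --b--> {A, D}  [seen]
{A, C, D} --a--> {A, B, C}  [seen]
{A, C, D} --b--> {B, C, D}  [seen]
∅ --a--> ∅  [seen]
∅ --b--> ∅  [seen]
Reachable DFA states: {A}, {A, C}, {C, D}, {B, C}, {B, D}, {C}, {A, D}, {A, B, D}, {D}, {A, B, C}, {B, C, D}, {A, B, C, D}, {B}, {A, C, D}, ∅.
Accepting DFA states (contain an NFA accepting state): {A}, {A, C}, {C, D}, {B, C}, {B, D}, {A, D}, {A, B, D}, {D}, {A, B, C}, {B, C, D}, {A, B, C, D}, {B}, {A, C, D}.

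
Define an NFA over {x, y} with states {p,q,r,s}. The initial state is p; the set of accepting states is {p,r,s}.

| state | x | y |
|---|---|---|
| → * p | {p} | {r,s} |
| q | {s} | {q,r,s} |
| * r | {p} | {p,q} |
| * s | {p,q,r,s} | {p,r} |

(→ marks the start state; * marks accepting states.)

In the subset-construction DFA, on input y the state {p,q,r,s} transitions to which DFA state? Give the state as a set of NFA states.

{p,q,r,s}

δ(p,y) = {r,s}; δ(q,y) = {q,r,s}; δ(r,y) = {p,q}; δ(s,y) = {p,r}.
Union: {p,q,r,s}.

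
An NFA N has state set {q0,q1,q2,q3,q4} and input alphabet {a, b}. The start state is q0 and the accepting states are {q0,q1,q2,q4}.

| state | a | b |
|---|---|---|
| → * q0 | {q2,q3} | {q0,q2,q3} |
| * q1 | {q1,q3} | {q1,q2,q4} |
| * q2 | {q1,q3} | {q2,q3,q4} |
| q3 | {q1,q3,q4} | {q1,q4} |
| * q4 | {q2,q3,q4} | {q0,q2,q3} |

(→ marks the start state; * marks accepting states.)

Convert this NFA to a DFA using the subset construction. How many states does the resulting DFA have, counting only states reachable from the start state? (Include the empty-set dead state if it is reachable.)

Start state of the DFA: {q0}.
{q0} --a--> {q2,q3}  [new]
{q0} --b--> {q0,q2,q3}  [new]
{q2,q3} --a--> {q1,q3,q4}  [new]
{q2,q3} --b--> {q1,q2,q3,q4}  [new]
{q0,q2,q3} --a--> {q1,q2,q3,q4}  [seen]
{q0,q2,q3} --b--> {q0,q1,q2,q3,q4}  [new]
{q1,q3,q4} --a--> {q1,q2,q3,q4}  [seen]
{q1,q3,q4} --b--> {q0,q1,q2,q3,q4}  [seen]
{q1,q2,q3,q4} --a--> {q1,q2,q3,q4}  [seen]
{q1,q2,q3,q4} --b--> {q0,q1,q2,q3,q4}  [seen]
{q0,q1,q2,q3,q4} --a--> {q1,q2,q3,q4}  [seen]
{q0,q1,q2,q3,q4} --b--> {q0,q1,q2,q3,q4}  [seen]
Reachable DFA states: {q0}, {q2,q3}, {q0,q2,q3}, {q1,q3,q4}, {q1,q2,q3,q4}, {q0,q1,q2,q3,q4}.

6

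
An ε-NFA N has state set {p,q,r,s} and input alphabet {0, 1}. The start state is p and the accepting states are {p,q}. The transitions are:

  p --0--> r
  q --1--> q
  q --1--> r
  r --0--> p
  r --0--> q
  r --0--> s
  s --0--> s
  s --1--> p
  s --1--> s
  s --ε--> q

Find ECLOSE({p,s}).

Begin with {p,s}.
s →ε {q}; add q.
ε-closure = {p,q,s}.

{p,q,s}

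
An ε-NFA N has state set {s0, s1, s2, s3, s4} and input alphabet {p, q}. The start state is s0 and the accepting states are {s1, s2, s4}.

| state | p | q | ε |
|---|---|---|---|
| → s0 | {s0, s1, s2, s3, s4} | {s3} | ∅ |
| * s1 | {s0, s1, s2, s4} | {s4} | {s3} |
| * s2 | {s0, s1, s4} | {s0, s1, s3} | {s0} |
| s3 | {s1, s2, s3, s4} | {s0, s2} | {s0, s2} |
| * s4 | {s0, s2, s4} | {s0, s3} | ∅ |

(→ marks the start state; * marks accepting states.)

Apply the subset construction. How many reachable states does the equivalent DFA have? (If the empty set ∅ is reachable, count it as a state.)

Start state of the DFA: {s0} (ε-closure of the NFA start).
{s0} --p--> {s0, s1, s2, s3, s4}  [new]
{s0} --q--> {s0, s2, s3}  [new]
{s0, s1, s2, s3, s4} --p--> {s0, s1, s2, s3, s4}  [seen]
{s0, s1, s2, s3, s4} --q--> {s0, s1, s2, s3, s4}  [seen]
{s0, s2, s3} --p--> {s0, s1, s2, s3, s4}  [seen]
{s0, s2, s3} --q--> {s0, s1, s2, s3}  [new]
{s0, s1, s2, s3} --p--> {s0, s1, s2, s3, s4}  [seen]
{s0, s1, s2, s3} --q--> {s0, s1, s2, s3, s4}  [seen]
Reachable DFA states: {s0}, {s0, s1, s2, s3, s4}, {s0, s2, s3}, {s0, s1, s2, s3}.

4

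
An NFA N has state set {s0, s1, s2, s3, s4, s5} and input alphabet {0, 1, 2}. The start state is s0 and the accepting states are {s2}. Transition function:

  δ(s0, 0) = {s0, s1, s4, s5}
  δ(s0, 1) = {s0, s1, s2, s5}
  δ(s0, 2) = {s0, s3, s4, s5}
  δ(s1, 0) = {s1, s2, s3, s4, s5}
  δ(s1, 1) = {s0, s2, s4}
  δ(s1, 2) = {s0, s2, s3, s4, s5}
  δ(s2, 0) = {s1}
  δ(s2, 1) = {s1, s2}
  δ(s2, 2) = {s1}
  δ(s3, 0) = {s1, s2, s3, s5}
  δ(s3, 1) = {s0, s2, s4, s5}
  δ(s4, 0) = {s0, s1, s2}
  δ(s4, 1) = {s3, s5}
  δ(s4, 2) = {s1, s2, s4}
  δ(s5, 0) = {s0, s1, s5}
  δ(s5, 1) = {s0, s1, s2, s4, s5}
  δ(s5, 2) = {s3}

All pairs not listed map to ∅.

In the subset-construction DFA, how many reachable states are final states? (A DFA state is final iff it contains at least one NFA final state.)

Start state of the DFA: {s0}.
{s0} --0--> {s0, s1, s4, s5}  [new]
{s0} --1--> {s0, s1, s2, s5}  [new]
{s0} --2--> {s0, s3, s4, s5}  [new]
{s0, s1, s4, s5} --0--> {s0, s1, s2, s3, s4, s5}  [new]
{s0, s1, s4, s5} --1--> {s0, s1, s2, s3, s4, s5}  [seen]
{s0, s1, s4, s5} --2--> {s0, s1, s2, s3, s4, s5}  [seen]
{s0, s1, s2, s5} --0--> {s0, s1, s2, s3, s4, s5}  [seen]
{s0, s1, s2, s5} --1--> {s0, s1, s2, s4, s5}  [new]
{s0, s1, s2, s5} --2--> {s0, s1, s2, s3, s4, s5}  [seen]
{s0, s3, s4, s5} --0--> {s0, s1, s2, s3, s4, s5}  [seen]
{s0, s3, s4, s5} --1--> {s0, s1, s2, s3, s4, s5}  [seen]
{s0, s3, s4, s5} --2--> {s0, s1, s2, s3, s4, s5}  [seen]
{s0, s1, s2, s3, s4, s5} --0--> {s0, s1, s2, s3, s4, s5}  [seen]
{s0, s1, s2, s3, s4, s5} --1--> {s0, s1, s2, s3, s4, s5}  [seen]
{s0, s1, s2, s3, s4, s5} --2--> {s0, s1, s2, s3, s4, s5}  [seen]
{s0, s1, s2, s4, s5} --0--> {s0, s1, s2, s3, s4, s5}  [seen]
{s0, s1, s2, s4, s5} --1--> {s0, s1, s2, s3, s4, s5}  [seen]
{s0, s1, s2, s4, s5} --2--> {s0, s1, s2, s3, s4, s5}  [seen]
Reachable DFA states: {s0}, {s0, s1, s4, s5}, {s0, s1, s2, s5}, {s0, s3, s4, s5}, {s0, s1, s2, s3, s4, s5}, {s0, s1, s2, s4, s5}.
Accepting DFA states (contain an NFA accepting state): {s0, s1, s2, s5}, {s0, s1, s2, s3, s4, s5}, {s0, s1, s2, s4, s5}.

3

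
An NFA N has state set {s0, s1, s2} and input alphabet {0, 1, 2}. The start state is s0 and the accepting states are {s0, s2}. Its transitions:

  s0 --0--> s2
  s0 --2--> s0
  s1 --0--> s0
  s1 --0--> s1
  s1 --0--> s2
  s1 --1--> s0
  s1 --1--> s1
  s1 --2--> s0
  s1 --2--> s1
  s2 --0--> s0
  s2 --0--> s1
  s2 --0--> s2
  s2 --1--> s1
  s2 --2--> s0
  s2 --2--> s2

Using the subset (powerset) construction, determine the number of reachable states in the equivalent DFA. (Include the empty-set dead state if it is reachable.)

7

Start state of the DFA: {s0}.
{s0} --0--> {s2}  [new]
{s0} --1--> ∅  [new]
{s0} --2--> {s0}  [seen]
{s2} --0--> {s0, s1, s2}  [new]
{s2} --1--> {s1}  [new]
{s2} --2--> {s0, s2}  [new]
∅ --0--> ∅  [seen]
∅ --1--> ∅  [seen]
∅ --2--> ∅  [seen]
{s0, s1, s2} --0--> {s0, s1, s2}  [seen]
{s0, s1, s2} --1--> {s0, s1}  [new]
{s0, s1, s2} --2--> {s0, s1, s2}  [seen]
{s1} --0--> {s0, s1, s2}  [seen]
{s1} --1--> {s0, s1}  [seen]
{s1} --2--> {s0, s1}  [seen]
{s0, s2} --0--> {s0, s1, s2}  [seen]
{s0, s2} --1--> {s1}  [seen]
{s0, s2} --2--> {s0, s2}  [seen]
{s0, s1} --0--> {s0, s1, s2}  [seen]
{s0, s1} --1--> {s0, s1}  [seen]
{s0, s1} --2--> {s0, s1}  [seen]
Reachable DFA states: {s0}, {s2}, ∅, {s0, s1, s2}, {s1}, {s0, s2}, {s0, s1}.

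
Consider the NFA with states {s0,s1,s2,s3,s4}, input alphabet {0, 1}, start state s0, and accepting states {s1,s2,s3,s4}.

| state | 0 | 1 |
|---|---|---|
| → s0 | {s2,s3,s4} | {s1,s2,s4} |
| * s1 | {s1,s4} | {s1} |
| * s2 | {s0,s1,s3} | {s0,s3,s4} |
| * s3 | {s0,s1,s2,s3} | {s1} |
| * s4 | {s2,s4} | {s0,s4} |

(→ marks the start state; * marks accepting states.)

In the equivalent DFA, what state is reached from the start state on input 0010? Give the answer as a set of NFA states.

Start: {s0}.
δ(s0,0) = {s2,s3,s4}.
Union: {s2,s3,s4}.
After 0: {s2,s3,s4}.
δ(s2,0) = {s0,s1,s3}; δ(s3,0) = {s0,s1,s2,s3}; δ(s4,0) = {s2,s4}.
Union: {s0,s1,s2,s3,s4}.
After 0: {s0,s1,s2,s3,s4}.
δ(s0,1) = {s1,s2,s4}; δ(s1,1) = {s1}; δ(s2,1) = {s0,s3,s4}; δ(s3,1) = {s1}; δ(s4,1) = {s0,s4}.
Union: {s0,s1,s2,s3,s4}.
After 1: {s0,s1,s2,s3,s4}.
δ(s0,0) = {s2,s3,s4}; δ(s1,0) = {s1,s4}; δ(s2,0) = {s0,s1,s3}; δ(s3,0) = {s0,s1,s2,s3}; δ(s4,0) = {s2,s4}.
Union: {s0,s1,s2,s3,s4}.
After 0: {s0,s1,s2,s3,s4}.

{s0,s1,s2,s3,s4}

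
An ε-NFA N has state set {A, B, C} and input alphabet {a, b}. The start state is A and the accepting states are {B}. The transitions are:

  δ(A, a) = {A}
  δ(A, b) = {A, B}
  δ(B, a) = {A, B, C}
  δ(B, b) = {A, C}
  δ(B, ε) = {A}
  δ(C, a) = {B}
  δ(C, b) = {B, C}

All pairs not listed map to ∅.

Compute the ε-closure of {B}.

Begin with {B}.
B →ε {A}; add A.
ε-closure = {A, B}.

{A, B}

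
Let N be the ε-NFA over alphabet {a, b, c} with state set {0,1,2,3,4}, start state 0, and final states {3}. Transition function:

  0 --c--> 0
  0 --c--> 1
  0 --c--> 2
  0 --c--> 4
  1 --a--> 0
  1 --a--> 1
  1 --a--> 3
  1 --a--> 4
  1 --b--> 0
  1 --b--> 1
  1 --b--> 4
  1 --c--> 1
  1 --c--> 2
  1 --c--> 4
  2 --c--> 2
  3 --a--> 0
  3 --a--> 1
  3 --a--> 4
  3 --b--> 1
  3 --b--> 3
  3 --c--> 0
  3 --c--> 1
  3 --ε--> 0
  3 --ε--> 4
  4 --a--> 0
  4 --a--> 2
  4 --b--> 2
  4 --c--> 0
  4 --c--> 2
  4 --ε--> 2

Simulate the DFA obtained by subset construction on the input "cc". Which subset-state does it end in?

{0,1,2,4}

Start: {0}.
δ(0,c) = {0,1,2,4}.
Union: {0,1,2,4}.
After c: {0,1,2,4}.
δ(0,c) = {0,1,2,4}; δ(1,c) = {1,2,4}; δ(2,c) = {2}; δ(4,c) = {0,2}.
Union: {0,1,2,4}.
After c: {0,1,2,4}.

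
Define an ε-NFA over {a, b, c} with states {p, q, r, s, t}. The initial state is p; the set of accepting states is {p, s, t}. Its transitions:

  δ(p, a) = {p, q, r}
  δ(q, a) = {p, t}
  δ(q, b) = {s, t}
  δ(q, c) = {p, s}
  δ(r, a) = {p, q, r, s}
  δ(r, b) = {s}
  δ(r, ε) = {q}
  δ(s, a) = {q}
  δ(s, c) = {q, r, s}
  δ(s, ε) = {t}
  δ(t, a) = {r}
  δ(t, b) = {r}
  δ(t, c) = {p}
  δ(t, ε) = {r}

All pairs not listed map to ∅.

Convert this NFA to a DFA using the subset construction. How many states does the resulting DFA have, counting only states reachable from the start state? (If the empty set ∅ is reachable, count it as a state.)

Start state of the DFA: {p} (ε-closure of the NFA start).
{p} --a--> {p, q, r}  [new]
{p} --b--> ∅  [new]
{p} --c--> ∅  [seen]
{p, q, r} --a--> {p, q, r, s, t}  [new]
{p, q, r} --b--> {q, r, s, t}  [new]
{p, q, r} --c--> {p, q, r, s, t}  [seen]
∅ --a--> ∅  [seen]
∅ --b--> ∅  [seen]
∅ --c--> ∅  [seen]
{p, q, r, s, t} --a--> {p, q, r, s, t}  [seen]
{p, q, r, s, t} --b--> {q, r, s, t}  [seen]
{p, q, r, s, t} --c--> {p, q, r, s, t}  [seen]
{q, r, s, t} --a--> {p, q, r, s, t}  [seen]
{q, r, s, t} --b--> {q, r, s, t}  [seen]
{q, r, s, t} --c--> {p, q, r, s, t}  [seen]
Reachable DFA states: {p}, {p, q, r}, ∅, {p, q, r, s, t}, {q, r, s, t}.

5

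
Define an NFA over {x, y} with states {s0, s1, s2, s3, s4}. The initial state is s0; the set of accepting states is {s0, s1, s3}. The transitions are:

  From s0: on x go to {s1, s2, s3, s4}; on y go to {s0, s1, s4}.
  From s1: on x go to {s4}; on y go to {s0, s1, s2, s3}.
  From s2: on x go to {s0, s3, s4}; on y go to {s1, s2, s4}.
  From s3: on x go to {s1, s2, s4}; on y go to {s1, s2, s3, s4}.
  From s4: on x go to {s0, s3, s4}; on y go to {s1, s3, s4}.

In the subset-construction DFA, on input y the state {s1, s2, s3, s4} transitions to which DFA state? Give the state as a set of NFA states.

δ(s1,y) = {s0, s1, s2, s3}; δ(s2,y) = {s1, s2, s4}; δ(s3,y) = {s1, s2, s3, s4}; δ(s4,y) = {s1, s3, s4}.
Union: {s0, s1, s2, s3, s4}.

{s0, s1, s2, s3, s4}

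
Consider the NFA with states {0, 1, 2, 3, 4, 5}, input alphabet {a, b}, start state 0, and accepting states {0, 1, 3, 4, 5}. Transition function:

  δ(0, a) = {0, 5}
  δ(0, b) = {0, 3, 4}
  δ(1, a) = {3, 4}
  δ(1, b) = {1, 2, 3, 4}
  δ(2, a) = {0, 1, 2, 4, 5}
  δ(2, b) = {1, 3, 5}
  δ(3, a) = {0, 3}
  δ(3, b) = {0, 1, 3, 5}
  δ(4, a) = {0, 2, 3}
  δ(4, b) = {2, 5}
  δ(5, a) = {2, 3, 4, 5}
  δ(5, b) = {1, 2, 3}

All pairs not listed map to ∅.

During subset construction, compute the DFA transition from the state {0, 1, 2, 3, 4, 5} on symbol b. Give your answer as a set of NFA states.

δ(0,b) = {0, 3, 4}; δ(1,b) = {1, 2, 3, 4}; δ(2,b) = {1, 3, 5}; δ(3,b) = {0, 1, 3, 5}; δ(4,b) = {2, 5}; δ(5,b) = {1, 2, 3}.
Union: {0, 1, 2, 3, 4, 5}.

{0, 1, 2, 3, 4, 5}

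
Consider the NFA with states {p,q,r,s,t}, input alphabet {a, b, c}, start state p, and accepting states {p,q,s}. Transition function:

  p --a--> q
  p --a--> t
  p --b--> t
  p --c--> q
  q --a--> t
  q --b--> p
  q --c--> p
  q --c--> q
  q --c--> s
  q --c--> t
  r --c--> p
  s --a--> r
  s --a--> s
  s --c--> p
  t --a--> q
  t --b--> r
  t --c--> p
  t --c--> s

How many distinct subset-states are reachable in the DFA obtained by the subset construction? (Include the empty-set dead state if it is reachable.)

Start state of the DFA: {p}.
{p} --a--> {q,t}  [new]
{p} --b--> {t}  [new]
{p} --c--> {q}  [new]
{q,t} --a--> {q,t}  [seen]
{q,t} --b--> {p,r}  [new]
{q,t} --c--> {p,q,s,t}  [new]
{t} --a--> {q}  [seen]
{t} --b--> {r}  [new]
{t} --c--> {p,s}  [new]
{q} --a--> {t}  [seen]
{q} --b--> {p}  [seen]
{q} --c--> {p,q,s,t}  [seen]
{p,r} --a--> {q,t}  [seen]
{p,r} --b--> {t}  [seen]
{p,r} --c--> {p,q}  [new]
{p,q,s,t} --a--> {q,r,s,t}  [new]
{p,q,s,t} --b--> {p,r,t}  [new]
{p,q,s,t} --c--> {p,q,s,t}  [seen]
{r} --a--> ∅  [new]
{r} --b--> ∅  [seen]
{r} --c--> {p}  [seen]
{p,s} --a--> {q,r,s,t}  [seen]
{p,s} --b--> {t}  [seen]
{p,s} --c--> {p,q}  [seen]
{p,q} --a--> {q,t}  [seen]
{p,q} --b--> {p,t}  [new]
{p,q} --c--> {p,q,s,t}  [seen]
{q,r,s,t} --a--> {q,r,s,t}  [seen]
{q,r,s,t} --b--> {p,r}  [seen]
{q,r,s,t} --c--> {p,q,s,t}  [seen]
{p,r,t} --a--> {q,t}  [seen]
{p,r,t} --b--> {r,t}  [new]
{p,r,t} --c--> {p,q,s}  [new]
∅ --a--> ∅  [seen]
∅ --b--> ∅  [seen]
∅ --c--> ∅  [seen]
{p,t} --a--> {q,t}  [seen]
{p,t} --b--> {r,t}  [seen]
{p,t} --c--> {p,q,s}  [seen]
{r,t} --a--> {q}  [seen]
{r,t} --b--> {r}  [seen]
{r,t} --c--> {p,s}  [seen]
{p,q,s} --a--> {q,r,s,t}  [seen]
{p,q,s} --b--> {p,t}  [seen]
{p,q,s} --c--> {p,q,s,t}  [seen]
Reachable DFA states: {p}, {q,t}, {t}, {q}, {p,r}, {p,q,s,t}, {r}, {p,s}, {p,q}, {q,r,s,t}, {p,r,t}, ∅, {p,t}, {r,t}, {p,q,s}.

15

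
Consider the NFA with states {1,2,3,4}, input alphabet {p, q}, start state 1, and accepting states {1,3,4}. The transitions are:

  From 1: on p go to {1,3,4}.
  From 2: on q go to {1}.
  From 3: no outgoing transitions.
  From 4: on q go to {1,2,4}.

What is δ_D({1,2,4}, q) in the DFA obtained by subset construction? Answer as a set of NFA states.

{1,2,4}

δ(1,q) = ∅; δ(2,q) = {1}; δ(4,q) = {1,2,4}.
Union: {1,2,4}.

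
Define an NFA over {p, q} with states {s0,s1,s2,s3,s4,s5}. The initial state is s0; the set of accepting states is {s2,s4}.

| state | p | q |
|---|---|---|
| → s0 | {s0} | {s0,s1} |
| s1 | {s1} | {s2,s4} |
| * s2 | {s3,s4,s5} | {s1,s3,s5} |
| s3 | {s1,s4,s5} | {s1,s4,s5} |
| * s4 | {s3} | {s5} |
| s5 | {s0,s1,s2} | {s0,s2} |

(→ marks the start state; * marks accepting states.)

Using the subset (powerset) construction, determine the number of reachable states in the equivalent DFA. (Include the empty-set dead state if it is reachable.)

6

Start state of the DFA: {s0}.
{s0} --p--> {s0}  [seen]
{s0} --q--> {s0,s1}  [new]
{s0,s1} --p--> {s0,s1}  [seen]
{s0,s1} --q--> {s0,s1,s2,s4}  [new]
{s0,s1,s2,s4} --p--> {s0,s1,s3,s4,s5}  [new]
{s0,s1,s2,s4} --q--> {s0,s1,s2,s3,s4,s5}  [new]
{s0,s1,s3,s4,s5} --p--> {s0,s1,s2,s3,s4,s5}  [seen]
{s0,s1,s3,s4,s5} --q--> {s0,s1,s2,s4,s5}  [new]
{s0,s1,s2,s3,s4,s5} --p--> {s0,s1,s2,s3,s4,s5}  [seen]
{s0,s1,s2,s3,s4,s5} --q--> {s0,s1,s2,s3,s4,s5}  [seen]
{s0,s1,s2,s4,s5} --p--> {s0,s1,s2,s3,s4,s5}  [seen]
{s0,s1,s2,s4,s5} --q--> {s0,s1,s2,s3,s4,s5}  [seen]
Reachable DFA states: {s0}, {s0,s1}, {s0,s1,s2,s4}, {s0,s1,s3,s4,s5}, {s0,s1,s2,s3,s4,s5}, {s0,s1,s2,s4,s5}.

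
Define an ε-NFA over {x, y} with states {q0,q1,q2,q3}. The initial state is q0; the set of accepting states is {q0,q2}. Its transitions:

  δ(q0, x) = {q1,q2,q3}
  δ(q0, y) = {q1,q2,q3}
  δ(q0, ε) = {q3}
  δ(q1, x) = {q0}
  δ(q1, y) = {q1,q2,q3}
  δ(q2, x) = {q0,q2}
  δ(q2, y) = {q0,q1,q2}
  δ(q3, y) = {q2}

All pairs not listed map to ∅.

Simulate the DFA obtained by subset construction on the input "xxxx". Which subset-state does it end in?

{q0,q1,q2,q3}

Start: {q0,q3}.
δ(q0,x) = {q1,q2,q3}; δ(q3,x) = ∅.
Union: {q1,q2,q3}.
After x: {q1,q2,q3}.
δ(q1,x) = {q0}; δ(q2,x) = {q0,q2}; δ(q3,x) = ∅.
Union: {q0,q2}.
ε-closure gives {q0,q2,q3}.
After x: {q0,q2,q3}.
δ(q0,x) = {q1,q2,q3}; δ(q2,x) = {q0,q2}; δ(q3,x) = ∅.
Union: {q0,q1,q2,q3}.
After x: {q0,q1,q2,q3}.
δ(q0,x) = {q1,q2,q3}; δ(q1,x) = {q0}; δ(q2,x) = {q0,q2}; δ(q3,x) = ∅.
Union: {q0,q1,q2,q3}.
After x: {q0,q1,q2,q3}.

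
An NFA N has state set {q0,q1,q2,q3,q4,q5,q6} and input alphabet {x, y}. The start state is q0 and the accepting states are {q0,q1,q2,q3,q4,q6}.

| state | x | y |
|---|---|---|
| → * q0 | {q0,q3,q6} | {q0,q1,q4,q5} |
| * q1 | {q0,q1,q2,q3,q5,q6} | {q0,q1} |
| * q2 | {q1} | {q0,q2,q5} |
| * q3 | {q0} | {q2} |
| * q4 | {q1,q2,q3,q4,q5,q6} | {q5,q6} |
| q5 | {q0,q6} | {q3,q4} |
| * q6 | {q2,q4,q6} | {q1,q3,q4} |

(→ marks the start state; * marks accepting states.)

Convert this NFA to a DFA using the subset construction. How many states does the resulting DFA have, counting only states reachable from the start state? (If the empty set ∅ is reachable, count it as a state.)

7

Start state of the DFA: {q0}.
{q0} --x--> {q0,q3,q6}  [new]
{q0} --y--> {q0,q1,q4,q5}  [new]
{q0,q3,q6} --x--> {q0,q2,q3,q4,q6}  [new]
{q0,q3,q6} --y--> {q0,q1,q2,q3,q4,q5}  [new]
{q0,q1,q4,q5} --x--> {q0,q1,q2,q3,q4,q5,q6}  [new]
{q0,q1,q4,q5} --y--> {q0,q1,q3,q4,q5,q6}  [new]
{q0,q2,q3,q4,q6} --x--> {q0,q1,q2,q3,q4,q5,q6}  [seen]
{q0,q2,q3,q4,q6} --y--> {q0,q1,q2,q3,q4,q5,q6}  [seen]
{q0,q1,q2,q3,q4,q5} --x--> {q0,q1,q2,q3,q4,q5,q6}  [seen]
{q0,q1,q2,q3,q4,q5} --y--> {q0,q1,q2,q3,q4,q5,q6}  [seen]
{q0,q1,q2,q3,q4,q5,q6} --x--> {q0,q1,q2,q3,q4,q5,q6}  [seen]
{q0,q1,q2,q3,q4,q5,q6} --y--> {q0,q1,q2,q3,q4,q5,q6}  [seen]
{q0,q1,q3,q4,q5,q6} --x--> {q0,q1,q2,q3,q4,q5,q6}  [seen]
{q0,q1,q3,q4,q5,q6} --y--> {q0,q1,q2,q3,q4,q5,q6}  [seen]
Reachable DFA states: {q0}, {q0,q3,q6}, {q0,q1,q4,q5}, {q0,q2,q3,q4,q6}, {q0,q1,q2,q3,q4,q5}, {q0,q1,q2,q3,q4,q5,q6}, {q0,q1,q3,q4,q5,q6}.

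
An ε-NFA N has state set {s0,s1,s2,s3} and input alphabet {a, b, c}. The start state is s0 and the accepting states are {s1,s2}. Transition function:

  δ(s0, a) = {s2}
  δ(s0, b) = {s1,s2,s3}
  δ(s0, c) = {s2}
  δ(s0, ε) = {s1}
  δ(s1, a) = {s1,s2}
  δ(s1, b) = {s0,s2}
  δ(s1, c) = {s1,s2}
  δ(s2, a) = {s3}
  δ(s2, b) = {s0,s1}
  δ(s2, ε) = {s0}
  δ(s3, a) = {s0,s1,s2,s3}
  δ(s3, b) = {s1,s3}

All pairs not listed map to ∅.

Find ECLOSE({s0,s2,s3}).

Begin with {s0,s2,s3}.
s0 →ε {s1}; add s1.
ε-closure = {s0,s1,s2,s3}.

{s0,s1,s2,s3}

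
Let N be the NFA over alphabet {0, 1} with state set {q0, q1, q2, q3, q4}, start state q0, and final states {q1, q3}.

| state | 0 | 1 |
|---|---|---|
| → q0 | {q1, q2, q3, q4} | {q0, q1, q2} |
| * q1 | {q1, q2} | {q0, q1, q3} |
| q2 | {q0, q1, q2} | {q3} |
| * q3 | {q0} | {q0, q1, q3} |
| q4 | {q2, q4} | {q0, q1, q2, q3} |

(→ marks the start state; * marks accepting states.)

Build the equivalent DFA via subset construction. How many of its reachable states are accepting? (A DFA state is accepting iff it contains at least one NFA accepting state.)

5

Start state of the DFA: {q0}.
{q0} --0--> {q1, q2, q3, q4}  [new]
{q0} --1--> {q0, q1, q2}  [new]
{q1, q2, q3, q4} --0--> {q0, q1, q2, q4}  [new]
{q1, q2, q3, q4} --1--> {q0, q1, q2, q3}  [new]
{q0, q1, q2} --0--> {q0, q1, q2, q3, q4}  [new]
{q0, q1, q2} --1--> {q0, q1, q2, q3}  [seen]
{q0, q1, q2, q4} --0--> {q0, q1, q2, q3, q4}  [seen]
{q0, q1, q2, q4} --1--> {q0, q1, q2, q3}  [seen]
{q0, q1, q2, q3} --0--> {q0, q1, q2, q3, q4}  [seen]
{q0, q1, q2, q3} --1--> {q0, q1, q2, q3}  [seen]
{q0, q1, q2, q3, q4} --0--> {q0, q1, q2, q3, q4}  [seen]
{q0, q1, q2, q3, q4} --1--> {q0, q1, q2, q3}  [seen]
Reachable DFA states: {q0}, {q1, q2, q3, q4}, {q0, q1, q2}, {q0, q1, q2, q4}, {q0, q1, q2, q3}, {q0, q1, q2, q3, q4}.
Accepting DFA states (contain an NFA accepting state): {q1, q2, q3, q4}, {q0, q1, q2}, {q0, q1, q2, q4}, {q0, q1, q2, q3}, {q0, q1, q2, q3, q4}.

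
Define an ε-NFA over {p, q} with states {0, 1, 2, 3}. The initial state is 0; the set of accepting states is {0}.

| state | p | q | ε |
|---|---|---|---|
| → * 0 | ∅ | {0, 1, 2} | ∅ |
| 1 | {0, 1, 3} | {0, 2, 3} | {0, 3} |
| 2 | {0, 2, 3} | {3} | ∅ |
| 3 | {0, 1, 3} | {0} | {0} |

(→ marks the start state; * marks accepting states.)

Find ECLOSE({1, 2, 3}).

Begin with {1, 2, 3}.
1 →ε {0, 3}; add 0.
ε-closure = {0, 1, 2, 3}.

{0, 1, 2, 3}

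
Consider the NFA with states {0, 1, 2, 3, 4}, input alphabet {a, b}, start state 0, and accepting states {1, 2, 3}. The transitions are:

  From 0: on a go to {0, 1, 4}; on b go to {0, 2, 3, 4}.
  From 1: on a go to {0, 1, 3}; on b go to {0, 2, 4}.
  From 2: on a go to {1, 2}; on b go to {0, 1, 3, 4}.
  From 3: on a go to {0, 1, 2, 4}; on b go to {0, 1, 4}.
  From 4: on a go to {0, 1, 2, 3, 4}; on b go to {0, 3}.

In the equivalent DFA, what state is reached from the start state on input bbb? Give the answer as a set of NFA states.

{0, 1, 2, 3, 4}

Start: {0}.
δ(0,b) = {0, 2, 3, 4}.
Union: {0, 2, 3, 4}.
After b: {0, 2, 3, 4}.
δ(0,b) = {0, 2, 3, 4}; δ(2,b) = {0, 1, 3, 4}; δ(3,b) = {0, 1, 4}; δ(4,b) = {0, 3}.
Union: {0, 1, 2, 3, 4}.
After b: {0, 1, 2, 3, 4}.
δ(0,b) = {0, 2, 3, 4}; δ(1,b) = {0, 2, 4}; δ(2,b) = {0, 1, 3, 4}; δ(3,b) = {0, 1, 4}; δ(4,b) = {0, 3}.
Union: {0, 1, 2, 3, 4}.
After b: {0, 1, 2, 3, 4}.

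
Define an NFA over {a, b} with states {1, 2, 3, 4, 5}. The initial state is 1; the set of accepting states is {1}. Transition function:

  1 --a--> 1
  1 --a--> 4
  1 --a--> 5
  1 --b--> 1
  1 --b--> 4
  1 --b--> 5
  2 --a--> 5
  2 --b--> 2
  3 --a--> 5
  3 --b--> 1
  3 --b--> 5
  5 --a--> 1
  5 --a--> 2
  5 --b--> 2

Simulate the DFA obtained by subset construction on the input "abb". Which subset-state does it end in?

Start: {1}.
δ(1,a) = {1, 4, 5}.
Union: {1, 4, 5}.
After a: {1, 4, 5}.
δ(1,b) = {1, 4, 5}; δ(4,b) = ∅; δ(5,b) = {2}.
Union: {1, 2, 4, 5}.
After b: {1, 2, 4, 5}.
δ(1,b) = {1, 4, 5}; δ(2,b) = {2}; δ(4,b) = ∅; δ(5,b) = {2}.
Union: {1, 2, 4, 5}.
After b: {1, 2, 4, 5}.

{1, 2, 4, 5}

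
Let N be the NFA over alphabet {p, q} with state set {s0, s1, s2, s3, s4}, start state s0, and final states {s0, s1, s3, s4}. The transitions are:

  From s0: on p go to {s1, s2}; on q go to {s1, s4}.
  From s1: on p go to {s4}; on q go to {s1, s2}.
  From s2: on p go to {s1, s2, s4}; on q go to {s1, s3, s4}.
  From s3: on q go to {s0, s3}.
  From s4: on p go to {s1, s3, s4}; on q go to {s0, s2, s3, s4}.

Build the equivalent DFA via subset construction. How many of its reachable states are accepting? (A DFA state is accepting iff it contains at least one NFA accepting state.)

Start state of the DFA: {s0}.
{s0} --p--> {s1, s2}  [new]
{s0} --q--> {s1, s4}  [new]
{s1, s2} --p--> {s1, s2, s4}  [new]
{s1, s2} --q--> {s1, s2, s3, s4}  [new]
{s1, s4} --p--> {s1, s3, s4}  [new]
{s1, s4} --q--> {s0, s1, s2, s3, s4}  [new]
{s1, s2, s4} --p--> {s1, s2, s3, s4}  [seen]
{s1, s2, s4} --q--> {s0, s1, s2, s3, s4}  [seen]
{s1, s2, s3, s4} --p--> {s1, s2, s3, s4}  [seen]
{s1, s2, s3, s4} --q--> {s0, s1, s2, s3, s4}  [seen]
{s1, s3, s4} --p--> {s1, s3, s4}  [seen]
{s1, s3, s4} --q--> {s0, s1, s2, s3, s4}  [seen]
{s0, s1, s2, s3, s4} --p--> {s1, s2, s3, s4}  [seen]
{s0, s1, s2, s3, s4} --q--> {s0, s1, s2, s3, s4}  [seen]
Reachable DFA states: {s0}, {s1, s2}, {s1, s4}, {s1, s2, s4}, {s1, s2, s3, s4}, {s1, s3, s4}, {s0, s1, s2, s3, s4}.
Accepting DFA states (contain an NFA accepting state): {s0}, {s1, s2}, {s1, s4}, {s1, s2, s4}, {s1, s2, s3, s4}, {s1, s3, s4}, {s0, s1, s2, s3, s4}.

7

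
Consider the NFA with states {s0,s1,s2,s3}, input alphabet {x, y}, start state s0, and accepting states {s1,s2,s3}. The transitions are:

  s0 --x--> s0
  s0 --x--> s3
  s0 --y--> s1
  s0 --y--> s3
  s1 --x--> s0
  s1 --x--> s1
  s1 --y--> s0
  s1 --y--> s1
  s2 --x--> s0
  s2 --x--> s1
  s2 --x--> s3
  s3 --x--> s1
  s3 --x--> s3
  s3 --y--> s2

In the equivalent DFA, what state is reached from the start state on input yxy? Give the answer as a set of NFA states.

Start: {s0}.
δ(s0,y) = {s1,s3}.
Union: {s1,s3}.
After y: {s1,s3}.
δ(s1,x) = {s0,s1}; δ(s3,x) = {s1,s3}.
Union: {s0,s1,s3}.
After x: {s0,s1,s3}.
δ(s0,y) = {s1,s3}; δ(s1,y) = {s0,s1}; δ(s3,y) = {s2}.
Union: {s0,s1,s2,s3}.
After y: {s0,s1,s2,s3}.

{s0,s1,s2,s3}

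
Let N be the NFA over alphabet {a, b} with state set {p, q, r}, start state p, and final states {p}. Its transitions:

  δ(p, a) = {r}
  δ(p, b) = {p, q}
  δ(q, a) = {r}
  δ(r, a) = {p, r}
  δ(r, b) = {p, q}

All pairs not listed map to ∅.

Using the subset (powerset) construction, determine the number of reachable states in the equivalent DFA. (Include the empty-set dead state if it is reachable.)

Start state of the DFA: {p}.
{p} --a--> {r}  [new]
{p} --b--> {p, q}  [new]
{r} --a--> {p, r}  [new]
{r} --b--> {p, q}  [seen]
{p, q} --a--> {r}  [seen]
{p, q} --b--> {p, q}  [seen]
{p, r} --a--> {p, r}  [seen]
{p, r} --b--> {p, q}  [seen]
Reachable DFA states: {p}, {r}, {p, q}, {p, r}.

4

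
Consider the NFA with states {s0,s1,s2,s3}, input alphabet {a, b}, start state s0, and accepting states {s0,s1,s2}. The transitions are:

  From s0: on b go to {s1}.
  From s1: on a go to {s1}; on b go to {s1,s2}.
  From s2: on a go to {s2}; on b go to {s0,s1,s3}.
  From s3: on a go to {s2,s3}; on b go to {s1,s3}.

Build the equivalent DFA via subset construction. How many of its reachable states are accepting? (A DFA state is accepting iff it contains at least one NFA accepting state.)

5

Start state of the DFA: {s0}.
{s0} --a--> ∅  [new]
{s0} --b--> {s1}  [new]
∅ --a--> ∅  [seen]
∅ --b--> ∅  [seen]
{s1} --a--> {s1}  [seen]
{s1} --b--> {s1,s2}  [new]
{s1,s2} --a--> {s1,s2}  [seen]
{s1,s2} --b--> {s0,s1,s2,s3}  [new]
{s0,s1,s2,s3} --a--> {s1,s2,s3}  [new]
{s0,s1,s2,s3} --b--> {s0,s1,s2,s3}  [seen]
{s1,s2,s3} --a--> {s1,s2,s3}  [seen]
{s1,s2,s3} --b--> {s0,s1,s2,s3}  [seen]
Reachable DFA states: {s0}, ∅, {s1}, {s1,s2}, {s0,s1,s2,s3}, {s1,s2,s3}.
Accepting DFA states (contain an NFA accepting state): {s0}, {s1}, {s1,s2}, {s0,s1,s2,s3}, {s1,s2,s3}.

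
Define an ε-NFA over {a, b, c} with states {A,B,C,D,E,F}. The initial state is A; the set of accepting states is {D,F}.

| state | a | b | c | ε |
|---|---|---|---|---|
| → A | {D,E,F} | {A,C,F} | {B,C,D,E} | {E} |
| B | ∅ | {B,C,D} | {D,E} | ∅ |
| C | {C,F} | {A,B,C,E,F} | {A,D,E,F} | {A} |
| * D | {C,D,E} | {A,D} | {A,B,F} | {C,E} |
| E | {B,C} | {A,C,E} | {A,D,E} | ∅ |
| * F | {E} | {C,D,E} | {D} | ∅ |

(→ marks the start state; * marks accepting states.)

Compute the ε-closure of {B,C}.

{A,B,C,E}

Begin with {B,C}.
C →ε {A}; add A.
A →ε {E}; add E.
ε-closure = {A,B,C,E}.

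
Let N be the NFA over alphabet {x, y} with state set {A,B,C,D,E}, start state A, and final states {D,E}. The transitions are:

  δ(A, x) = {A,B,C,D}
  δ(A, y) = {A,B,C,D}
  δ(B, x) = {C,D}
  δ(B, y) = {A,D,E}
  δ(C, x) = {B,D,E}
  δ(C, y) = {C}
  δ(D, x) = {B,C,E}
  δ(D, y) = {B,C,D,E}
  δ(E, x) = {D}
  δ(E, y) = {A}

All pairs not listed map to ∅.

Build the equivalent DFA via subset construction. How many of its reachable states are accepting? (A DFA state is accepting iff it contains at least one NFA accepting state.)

Start state of the DFA: {A}.
{A} --x--> {A,B,C,D}  [new]
{A} --y--> {A,B,C,D}  [seen]
{A,B,C,D} --x--> {A,B,C,D,E}  [new]
{A,B,C,D} --y--> {A,B,C,D,E}  [seen]
{A,B,C,D,E} --x--> {A,B,C,D,E}  [seen]
{A,B,C,D,E} --y--> {A,B,C,D,E}  [seen]
Reachable DFA states: {A}, {A,B,C,D}, {A,B,C,D,E}.
Accepting DFA states (contain an NFA accepting state): {A,B,C,D}, {A,B,C,D,E}.

2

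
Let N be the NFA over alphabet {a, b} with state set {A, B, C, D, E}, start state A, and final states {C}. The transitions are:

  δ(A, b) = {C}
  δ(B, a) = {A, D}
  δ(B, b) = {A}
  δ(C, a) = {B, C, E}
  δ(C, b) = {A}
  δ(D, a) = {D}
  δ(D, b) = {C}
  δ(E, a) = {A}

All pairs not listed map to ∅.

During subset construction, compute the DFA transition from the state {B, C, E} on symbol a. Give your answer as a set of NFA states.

δ(B,a) = {A, D}; δ(C,a) = {B, C, E}; δ(E,a) = {A}.
Union: {A, B, C, D, E}.

{A, B, C, D, E}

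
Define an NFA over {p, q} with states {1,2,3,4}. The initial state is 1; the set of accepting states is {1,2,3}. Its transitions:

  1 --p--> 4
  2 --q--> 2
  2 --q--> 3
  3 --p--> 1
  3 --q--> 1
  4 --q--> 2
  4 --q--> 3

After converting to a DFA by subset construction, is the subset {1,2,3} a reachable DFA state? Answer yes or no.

yes

Start state of the DFA: {1}.
{1} --p--> {4}  [new]
{1} --q--> ∅  [new]
{4} --p--> ∅  [seen]
{4} --q--> {2,3}  [new]
∅ --p--> ∅  [seen]
∅ --q--> ∅  [seen]
{2,3} --p--> {1}  [seen]
{2,3} --q--> {1,2,3}  [new]
{1,2,3} --p--> {1,4}  [new]
{1,2,3} --q--> {1,2,3}  [seen]
{1,4} --p--> {4}  [seen]
{1,4} --q--> {2,3}  [seen]
Reachable DFA states: {1}, {4}, ∅, {2,3}, {1,2,3}, {1,4}.
{1,2,3} is among them.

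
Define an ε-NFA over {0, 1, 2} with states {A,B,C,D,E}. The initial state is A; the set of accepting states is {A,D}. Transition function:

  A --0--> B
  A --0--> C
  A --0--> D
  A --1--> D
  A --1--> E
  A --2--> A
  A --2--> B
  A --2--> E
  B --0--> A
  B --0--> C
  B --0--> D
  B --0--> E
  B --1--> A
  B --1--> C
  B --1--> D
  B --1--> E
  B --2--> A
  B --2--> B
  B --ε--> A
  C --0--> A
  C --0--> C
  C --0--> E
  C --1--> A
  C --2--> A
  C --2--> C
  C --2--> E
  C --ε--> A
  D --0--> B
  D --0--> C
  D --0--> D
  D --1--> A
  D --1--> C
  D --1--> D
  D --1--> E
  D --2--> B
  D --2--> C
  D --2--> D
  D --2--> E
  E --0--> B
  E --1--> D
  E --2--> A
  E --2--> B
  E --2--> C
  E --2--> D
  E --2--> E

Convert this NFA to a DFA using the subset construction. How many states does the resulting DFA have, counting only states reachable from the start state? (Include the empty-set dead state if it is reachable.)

Start state of the DFA: {A} (ε-closure of the NFA start).
{A} --0--> {A,B,C,D}  [new]
{A} --1--> {D,E}  [new]
{A} --2--> {A,B,E}  [new]
{A,B,C,D} --0--> {A,B,C,D,E}  [new]
{A,B,C,D} --1--> {A,C,D,E}  [new]
{A,B,C,D} --2--> {A,B,C,D,E}  [seen]
{D,E} --0--> {A,B,C,D}  [seen]
{D,E} --1--> {A,C,D,E}  [seen]
{D,E} --2--> {A,B,C,D,E}  [seen]
{A,B,E} --0--> {A,B,C,D,E}  [seen]
{A,B,E} --1--> {A,C,D,E}  [seen]
{A,B,E} --2--> {A,B,C,D,E}  [seen]
{A,B,C,D,E} --0--> {A,B,C,D,E}  [seen]
{A,B,C,D,E} --1--> {A,C,D,E}  [seen]
{A,B,C,D,E} --2--> {A,B,C,D,E}  [seen]
{A,C,D,E} --0--> {A,B,C,D,E}  [seen]
{A,C,D,E} --1--> {A,C,D,E}  [seen]
{A,C,D,E} --2--> {A,B,C,D,E}  [seen]
Reachable DFA states: {A}, {A,B,C,D}, {D,E}, {A,B,E}, {A,B,C,D,E}, {A,C,D,E}.

6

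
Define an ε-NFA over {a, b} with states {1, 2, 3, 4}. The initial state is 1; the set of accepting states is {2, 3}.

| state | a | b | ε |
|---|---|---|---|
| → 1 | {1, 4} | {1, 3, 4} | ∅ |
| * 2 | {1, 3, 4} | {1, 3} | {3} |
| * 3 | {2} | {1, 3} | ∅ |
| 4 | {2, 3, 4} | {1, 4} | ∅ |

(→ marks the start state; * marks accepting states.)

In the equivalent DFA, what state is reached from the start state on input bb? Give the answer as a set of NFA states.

Start: {1}.
δ(1,b) = {1, 3, 4}.
Union: {1, 3, 4}.
After b: {1, 3, 4}.
δ(1,b) = {1, 3, 4}; δ(3,b) = {1, 3}; δ(4,b) = {1, 4}.
Union: {1, 3, 4}.
After b: {1, 3, 4}.

{1, 3, 4}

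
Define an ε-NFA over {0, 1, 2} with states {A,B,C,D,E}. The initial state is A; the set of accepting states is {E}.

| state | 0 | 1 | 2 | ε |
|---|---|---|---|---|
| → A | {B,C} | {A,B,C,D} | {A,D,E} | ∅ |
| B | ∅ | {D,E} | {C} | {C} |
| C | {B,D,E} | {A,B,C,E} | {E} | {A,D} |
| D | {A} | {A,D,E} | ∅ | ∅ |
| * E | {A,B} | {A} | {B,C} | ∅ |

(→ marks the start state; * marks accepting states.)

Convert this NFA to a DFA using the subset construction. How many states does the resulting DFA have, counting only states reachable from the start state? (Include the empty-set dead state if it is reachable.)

5

Start state of the DFA: {A} (ε-closure of the NFA start).
{A} --0--> {A,B,C,D}  [new]
{A} --1--> {A,B,C,D}  [seen]
{A} --2--> {A,D,E}  [new]
{A,B,C,D} --0--> {A,B,C,D,E}  [new]
{A,B,C,D} --1--> {A,B,C,D,E}  [seen]
{A,B,C,D} --2--> {A,C,D,E}  [new]
{A,D,E} --0--> {A,B,C,D}  [seen]
{A,D,E} --1--> {A,B,C,D,E}  [seen]
{A,D,E} --2--> {A,B,C,D,E}  [seen]
{A,B,C,D,E} --0--> {A,B,C,D,E}  [seen]
{A,B,C,D,E} --1--> {A,B,C,D,E}  [seen]
{A,B,C,D,E} --2--> {A,B,C,D,E}  [seen]
{A,C,D,E} --0--> {A,B,C,D,E}  [seen]
{A,C,D,E} --1--> {A,B,C,D,E}  [seen]
{A,C,D,E} --2--> {A,B,C,D,E}  [seen]
Reachable DFA states: {A}, {A,B,C,D}, {A,D,E}, {A,B,C,D,E}, {A,C,D,E}.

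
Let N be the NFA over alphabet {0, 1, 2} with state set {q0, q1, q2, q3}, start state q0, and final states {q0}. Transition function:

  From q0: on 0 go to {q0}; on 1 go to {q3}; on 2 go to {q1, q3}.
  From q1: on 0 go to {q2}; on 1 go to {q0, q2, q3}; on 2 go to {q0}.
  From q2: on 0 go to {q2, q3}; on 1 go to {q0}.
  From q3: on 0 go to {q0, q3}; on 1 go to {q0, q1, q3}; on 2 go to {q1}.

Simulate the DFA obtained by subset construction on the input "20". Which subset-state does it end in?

{q0, q2, q3}

Start: {q0}.
δ(q0,2) = {q1, q3}.
Union: {q1, q3}.
After 2: {q1, q3}.
δ(q1,0) = {q2}; δ(q3,0) = {q0, q3}.
Union: {q0, q2, q3}.
After 0: {q0, q2, q3}.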